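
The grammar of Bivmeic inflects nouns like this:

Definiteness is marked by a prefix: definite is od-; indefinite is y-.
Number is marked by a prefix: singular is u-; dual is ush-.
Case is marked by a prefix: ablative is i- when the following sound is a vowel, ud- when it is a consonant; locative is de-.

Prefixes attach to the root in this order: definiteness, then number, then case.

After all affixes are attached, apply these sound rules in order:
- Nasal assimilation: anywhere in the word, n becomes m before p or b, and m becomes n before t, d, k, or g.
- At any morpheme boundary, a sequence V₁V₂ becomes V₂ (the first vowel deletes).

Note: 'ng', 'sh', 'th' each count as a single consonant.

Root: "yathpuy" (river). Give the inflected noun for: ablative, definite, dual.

Attach definiteness definite od- → odyathpuy.
Attach number dual ush- → ushodyathpuy.
Attach case ablative i- (before vowel 'u') → iushodyathpuy.
Nasal assimilation: no change.
Apply vowel deletion: iushodyathpuy → ushodyathpuy.

ushodyathpuy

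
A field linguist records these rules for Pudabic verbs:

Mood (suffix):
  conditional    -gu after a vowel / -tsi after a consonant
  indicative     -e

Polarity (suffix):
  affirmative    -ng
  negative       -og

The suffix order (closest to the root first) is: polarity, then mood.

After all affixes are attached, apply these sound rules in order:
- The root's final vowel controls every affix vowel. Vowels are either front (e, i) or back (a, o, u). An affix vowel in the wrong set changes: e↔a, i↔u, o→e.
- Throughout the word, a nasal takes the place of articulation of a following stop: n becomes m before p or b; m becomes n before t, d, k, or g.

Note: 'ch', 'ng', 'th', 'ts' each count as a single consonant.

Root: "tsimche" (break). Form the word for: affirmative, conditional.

Attach polarity affirmative -ng → tsimcheng.
Attach mood conditional -tsi (after consonant 'ng') → tsimchengtsi.
Vowel harmony: no change.
Nasal assimilation: no change.

tsimchengtsi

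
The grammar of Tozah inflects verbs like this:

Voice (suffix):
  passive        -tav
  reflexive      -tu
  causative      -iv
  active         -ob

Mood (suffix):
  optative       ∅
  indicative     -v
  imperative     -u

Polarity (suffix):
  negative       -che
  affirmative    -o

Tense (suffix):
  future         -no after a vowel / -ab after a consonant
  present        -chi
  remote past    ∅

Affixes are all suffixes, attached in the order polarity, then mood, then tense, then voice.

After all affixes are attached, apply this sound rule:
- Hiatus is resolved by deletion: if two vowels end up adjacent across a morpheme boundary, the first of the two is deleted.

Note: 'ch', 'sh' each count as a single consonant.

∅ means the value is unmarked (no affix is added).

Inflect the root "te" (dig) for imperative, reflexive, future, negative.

techunotu

Attach polarity negative -che → teche.
Attach mood imperative -u → techeu.
Attach tense future -no (after vowel 'u') → techeuno.
Attach voice reflexive -tu → techeunotu.
Apply vowel deletion: techeunotu → techunotu.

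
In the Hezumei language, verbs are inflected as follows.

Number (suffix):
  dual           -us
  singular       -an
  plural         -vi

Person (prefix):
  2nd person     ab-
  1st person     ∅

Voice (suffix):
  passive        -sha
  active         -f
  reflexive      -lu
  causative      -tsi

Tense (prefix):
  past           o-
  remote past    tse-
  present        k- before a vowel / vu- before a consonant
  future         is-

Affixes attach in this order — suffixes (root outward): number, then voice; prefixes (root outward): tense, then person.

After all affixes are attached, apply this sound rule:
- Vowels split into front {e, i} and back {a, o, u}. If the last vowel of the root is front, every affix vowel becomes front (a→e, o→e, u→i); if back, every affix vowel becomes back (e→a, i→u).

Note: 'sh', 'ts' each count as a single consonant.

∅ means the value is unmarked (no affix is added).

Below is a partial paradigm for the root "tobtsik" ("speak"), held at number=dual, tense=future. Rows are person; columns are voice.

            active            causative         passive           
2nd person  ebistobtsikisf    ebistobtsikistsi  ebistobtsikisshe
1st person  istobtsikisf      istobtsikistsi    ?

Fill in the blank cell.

Attach number dual -us → tobtsikus.
Attach voice passive -sha → tobtsikussha.
Attach tense future is- → istobtsikussha.
person = 1st person: zero marking, form stays istobtsikussha.
Apply vowel harmony: istobtsikussha → istobtsikisshe.

istobtsikisshe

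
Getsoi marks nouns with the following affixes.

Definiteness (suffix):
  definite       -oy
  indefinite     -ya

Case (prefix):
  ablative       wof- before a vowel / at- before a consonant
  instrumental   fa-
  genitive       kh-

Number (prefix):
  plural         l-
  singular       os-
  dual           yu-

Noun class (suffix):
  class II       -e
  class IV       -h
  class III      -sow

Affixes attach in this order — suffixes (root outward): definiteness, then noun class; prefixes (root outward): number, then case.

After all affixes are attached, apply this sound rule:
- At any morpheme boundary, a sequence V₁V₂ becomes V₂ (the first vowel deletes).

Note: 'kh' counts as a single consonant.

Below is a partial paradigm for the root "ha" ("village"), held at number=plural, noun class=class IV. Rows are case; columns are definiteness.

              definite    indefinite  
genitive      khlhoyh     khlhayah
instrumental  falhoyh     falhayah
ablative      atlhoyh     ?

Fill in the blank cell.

Attach definiteness indefinite -ya → haya.
Attach number plural l- → lhaya.
Attach case ablative at- (before consonant 'l') → atlhaya.
Attach noun class class IV -h → atlhayah.
Vowel deletion: no change.

atlhayah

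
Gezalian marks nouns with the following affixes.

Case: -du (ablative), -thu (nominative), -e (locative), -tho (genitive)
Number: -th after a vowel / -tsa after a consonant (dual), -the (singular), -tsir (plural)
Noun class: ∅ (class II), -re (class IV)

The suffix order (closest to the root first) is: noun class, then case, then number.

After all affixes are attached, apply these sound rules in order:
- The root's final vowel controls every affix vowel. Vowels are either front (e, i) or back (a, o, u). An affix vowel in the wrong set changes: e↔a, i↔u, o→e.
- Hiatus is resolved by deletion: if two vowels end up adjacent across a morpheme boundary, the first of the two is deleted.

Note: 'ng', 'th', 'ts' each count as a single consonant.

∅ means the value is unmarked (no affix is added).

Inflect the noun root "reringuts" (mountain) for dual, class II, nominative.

reringutsthuth

noun class = class II: zero marking, form stays reringuts.
Attach case nominative -thu → reringutsthu.
Attach number dual -th (after vowel 'u') → reringutsthuth.
Vowel harmony: no change.
Vowel deletion: no change.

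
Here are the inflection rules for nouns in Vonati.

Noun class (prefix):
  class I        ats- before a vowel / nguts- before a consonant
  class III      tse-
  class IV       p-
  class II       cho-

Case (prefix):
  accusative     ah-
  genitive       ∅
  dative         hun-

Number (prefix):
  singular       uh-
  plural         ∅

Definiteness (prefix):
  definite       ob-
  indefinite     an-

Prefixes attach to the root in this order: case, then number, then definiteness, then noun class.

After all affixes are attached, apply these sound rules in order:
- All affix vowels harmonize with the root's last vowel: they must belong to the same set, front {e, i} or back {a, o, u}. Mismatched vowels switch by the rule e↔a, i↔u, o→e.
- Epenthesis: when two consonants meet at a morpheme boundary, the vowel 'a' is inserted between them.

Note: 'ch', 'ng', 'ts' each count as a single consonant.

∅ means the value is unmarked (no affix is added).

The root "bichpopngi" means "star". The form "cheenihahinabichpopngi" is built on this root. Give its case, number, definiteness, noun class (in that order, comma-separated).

Segment: cho-an-uh-hun-bichpopngi.
case: hun- → dative.
number: uh- → singular.
definiteness: an- → indefinite.
noun class: cho- → class II.

dative, singular, indefinite, class II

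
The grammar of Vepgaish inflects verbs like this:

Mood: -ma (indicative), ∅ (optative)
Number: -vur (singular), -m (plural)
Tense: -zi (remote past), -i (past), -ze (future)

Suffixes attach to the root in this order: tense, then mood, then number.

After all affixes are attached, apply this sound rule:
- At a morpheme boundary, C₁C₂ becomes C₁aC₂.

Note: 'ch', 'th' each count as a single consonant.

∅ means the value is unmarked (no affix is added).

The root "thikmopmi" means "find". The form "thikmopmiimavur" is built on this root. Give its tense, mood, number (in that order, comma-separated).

Segment: thikmopmi-i-ma-vur.
tense: -i → past.
mood: -ma → indicative.
number: -vur → singular.

past, indicative, singular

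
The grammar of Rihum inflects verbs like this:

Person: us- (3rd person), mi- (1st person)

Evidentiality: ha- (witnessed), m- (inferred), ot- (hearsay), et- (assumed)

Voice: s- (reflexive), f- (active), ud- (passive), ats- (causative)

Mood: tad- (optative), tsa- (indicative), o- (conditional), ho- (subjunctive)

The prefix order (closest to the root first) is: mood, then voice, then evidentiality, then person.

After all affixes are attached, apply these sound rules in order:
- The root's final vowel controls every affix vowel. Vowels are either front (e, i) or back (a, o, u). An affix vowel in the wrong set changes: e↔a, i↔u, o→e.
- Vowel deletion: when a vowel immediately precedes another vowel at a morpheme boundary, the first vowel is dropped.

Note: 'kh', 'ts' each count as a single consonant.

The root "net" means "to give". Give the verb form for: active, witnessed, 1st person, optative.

Attach mood optative tad- → tadnet.
Attach voice active f- → ftadnet.
Attach evidentiality witnessed ha- → haftadnet.
Attach person 1st person mi- → mihaftadnet.
Apply vowel harmony: mihaftadnet → miheftednet.
Vowel deletion: no change.

miheftednet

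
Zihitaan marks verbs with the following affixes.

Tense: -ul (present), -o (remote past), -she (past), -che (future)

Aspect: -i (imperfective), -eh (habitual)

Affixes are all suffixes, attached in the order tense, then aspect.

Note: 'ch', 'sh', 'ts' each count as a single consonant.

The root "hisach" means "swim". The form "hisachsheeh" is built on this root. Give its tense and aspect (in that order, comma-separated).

past, habitual

Segment: hisach-she-eh.
tense: -she → past.
aspect: -eh → habitual.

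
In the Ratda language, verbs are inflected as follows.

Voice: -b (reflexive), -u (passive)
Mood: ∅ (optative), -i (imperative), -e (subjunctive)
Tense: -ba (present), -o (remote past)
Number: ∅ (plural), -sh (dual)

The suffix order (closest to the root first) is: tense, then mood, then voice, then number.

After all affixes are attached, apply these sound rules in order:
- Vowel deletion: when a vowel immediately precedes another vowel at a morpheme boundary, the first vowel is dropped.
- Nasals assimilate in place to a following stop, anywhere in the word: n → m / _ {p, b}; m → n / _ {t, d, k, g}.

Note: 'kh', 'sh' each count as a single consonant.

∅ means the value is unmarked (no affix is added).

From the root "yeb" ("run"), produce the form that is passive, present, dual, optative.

Attach tense present -ba → yebba.
mood = optative: zero marking, form stays yebba.
Attach voice passive -u → yebbau.
Attach number dual -sh → yebbaush.
Apply vowel deletion: yebbaush → yebbush.
Nasal assimilation: no change.

yebbush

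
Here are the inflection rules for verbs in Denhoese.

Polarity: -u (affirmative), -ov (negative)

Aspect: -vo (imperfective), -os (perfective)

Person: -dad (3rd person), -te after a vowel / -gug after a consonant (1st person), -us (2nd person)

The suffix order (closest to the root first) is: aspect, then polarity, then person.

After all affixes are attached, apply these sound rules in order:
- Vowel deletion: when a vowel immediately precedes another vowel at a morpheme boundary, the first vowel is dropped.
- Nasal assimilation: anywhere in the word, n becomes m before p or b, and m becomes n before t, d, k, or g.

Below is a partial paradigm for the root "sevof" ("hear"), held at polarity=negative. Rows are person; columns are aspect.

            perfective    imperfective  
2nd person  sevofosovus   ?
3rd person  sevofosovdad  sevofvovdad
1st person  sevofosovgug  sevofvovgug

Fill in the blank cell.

sevofvovus

Attach aspect imperfective -vo → sevofvo.
Attach polarity negative -ov → sevofvoov.
Attach person 2nd person -us → sevofvoovus.
Apply vowel deletion: sevofvoovus → sevofvovus.
Nasal assimilation: no change.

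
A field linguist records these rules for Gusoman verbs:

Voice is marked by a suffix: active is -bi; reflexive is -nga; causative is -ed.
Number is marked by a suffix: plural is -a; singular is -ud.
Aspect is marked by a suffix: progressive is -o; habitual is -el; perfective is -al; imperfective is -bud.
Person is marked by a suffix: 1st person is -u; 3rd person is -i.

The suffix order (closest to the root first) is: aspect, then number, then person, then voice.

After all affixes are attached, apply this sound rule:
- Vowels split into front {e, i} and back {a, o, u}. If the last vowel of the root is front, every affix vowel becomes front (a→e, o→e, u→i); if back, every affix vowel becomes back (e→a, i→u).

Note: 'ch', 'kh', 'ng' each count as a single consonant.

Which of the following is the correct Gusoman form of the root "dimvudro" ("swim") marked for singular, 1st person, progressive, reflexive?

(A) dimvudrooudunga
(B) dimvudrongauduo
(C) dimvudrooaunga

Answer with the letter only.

A

Attach aspect progressive -o → dimvudroo.
Attach number singular -ud → dimvudrooud.
Attach person 1st person -u → dimvudrooudu.
Attach voice reflexive -nga → dimvudrooudunga.
Vowel harmony: no change.
So the correct form is dimvudrooudunga, option (A).
(C) dimvudrooaunga is wrong: it uses plural instead of singular for number.
(B) dimvudrongauduo is wrong: it has the affixes in the wrong order.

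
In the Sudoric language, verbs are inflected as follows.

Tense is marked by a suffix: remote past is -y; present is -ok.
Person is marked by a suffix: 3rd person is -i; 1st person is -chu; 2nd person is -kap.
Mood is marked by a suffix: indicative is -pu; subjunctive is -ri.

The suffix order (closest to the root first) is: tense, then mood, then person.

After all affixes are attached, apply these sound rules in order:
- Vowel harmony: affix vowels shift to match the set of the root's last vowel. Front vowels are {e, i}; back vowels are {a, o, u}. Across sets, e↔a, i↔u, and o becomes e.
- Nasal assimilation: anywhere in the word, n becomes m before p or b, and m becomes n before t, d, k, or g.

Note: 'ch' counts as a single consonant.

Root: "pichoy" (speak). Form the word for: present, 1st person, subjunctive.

pichoyokruchu

Attach tense present -ok → pichoyok.
Attach mood subjunctive -ri → pichoyokri.
Attach person 1st person -chu → pichoyokrichu.
Apply vowel harmony: pichoyokrichu → pichoyokruchu.
Nasal assimilation: no change.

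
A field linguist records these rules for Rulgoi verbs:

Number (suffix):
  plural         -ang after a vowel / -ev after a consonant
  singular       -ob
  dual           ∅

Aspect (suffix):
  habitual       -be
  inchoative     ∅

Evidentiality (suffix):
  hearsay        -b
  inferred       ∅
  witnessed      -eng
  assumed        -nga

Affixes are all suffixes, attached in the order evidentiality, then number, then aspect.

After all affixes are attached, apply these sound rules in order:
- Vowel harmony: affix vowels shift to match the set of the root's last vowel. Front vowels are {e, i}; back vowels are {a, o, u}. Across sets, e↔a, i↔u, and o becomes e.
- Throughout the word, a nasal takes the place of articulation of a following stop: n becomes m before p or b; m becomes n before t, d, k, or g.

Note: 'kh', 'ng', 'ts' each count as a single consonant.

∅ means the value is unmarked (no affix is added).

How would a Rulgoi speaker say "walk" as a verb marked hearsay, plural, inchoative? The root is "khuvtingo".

khuvtingobav

Attach evidentiality hearsay -b → khuvtingob.
Attach number plural -ev (after consonant 'b') → khuvtingobev.
aspect = inchoative: zero marking, form stays khuvtingobev.
Apply vowel harmony: khuvtingobev → khuvtingobav.
Nasal assimilation: no change.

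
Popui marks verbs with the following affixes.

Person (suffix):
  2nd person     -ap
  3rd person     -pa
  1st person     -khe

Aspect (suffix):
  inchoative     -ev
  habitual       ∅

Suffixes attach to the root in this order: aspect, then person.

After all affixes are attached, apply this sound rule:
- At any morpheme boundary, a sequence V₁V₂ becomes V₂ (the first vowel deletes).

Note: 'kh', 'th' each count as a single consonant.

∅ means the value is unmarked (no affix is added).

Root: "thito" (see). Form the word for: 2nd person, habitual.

thitap

aspect = habitual: zero marking, form stays thito.
Attach person 2nd person -ap → thitoap.
Apply vowel deletion: thitoap → thitap.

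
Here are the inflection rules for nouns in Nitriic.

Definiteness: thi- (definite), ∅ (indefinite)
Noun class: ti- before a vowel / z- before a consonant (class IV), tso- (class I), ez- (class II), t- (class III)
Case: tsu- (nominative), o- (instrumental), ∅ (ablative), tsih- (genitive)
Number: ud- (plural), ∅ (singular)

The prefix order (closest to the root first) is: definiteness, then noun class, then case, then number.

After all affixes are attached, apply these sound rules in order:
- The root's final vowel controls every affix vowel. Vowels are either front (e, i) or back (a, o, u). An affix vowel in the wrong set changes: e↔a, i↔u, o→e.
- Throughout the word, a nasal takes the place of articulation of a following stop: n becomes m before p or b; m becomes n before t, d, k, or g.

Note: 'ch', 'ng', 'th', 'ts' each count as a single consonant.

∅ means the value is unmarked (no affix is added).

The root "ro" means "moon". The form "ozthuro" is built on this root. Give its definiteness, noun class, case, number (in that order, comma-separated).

Segment: o-z-thi-ro.
definiteness: thi- → definite.
noun class: ti/z- → class IV.
case: o- → instrumental.
number: ∅ → singular.

definite, class IV, instrumental, singular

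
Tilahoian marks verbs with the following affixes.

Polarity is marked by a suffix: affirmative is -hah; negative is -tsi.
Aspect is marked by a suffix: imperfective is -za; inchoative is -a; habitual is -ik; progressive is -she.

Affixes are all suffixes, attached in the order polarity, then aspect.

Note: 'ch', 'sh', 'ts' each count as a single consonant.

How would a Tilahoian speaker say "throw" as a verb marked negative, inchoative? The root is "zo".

zotsia

Attach polarity negative -tsi → zotsi.
Attach aspect inchoative -a → zotsia.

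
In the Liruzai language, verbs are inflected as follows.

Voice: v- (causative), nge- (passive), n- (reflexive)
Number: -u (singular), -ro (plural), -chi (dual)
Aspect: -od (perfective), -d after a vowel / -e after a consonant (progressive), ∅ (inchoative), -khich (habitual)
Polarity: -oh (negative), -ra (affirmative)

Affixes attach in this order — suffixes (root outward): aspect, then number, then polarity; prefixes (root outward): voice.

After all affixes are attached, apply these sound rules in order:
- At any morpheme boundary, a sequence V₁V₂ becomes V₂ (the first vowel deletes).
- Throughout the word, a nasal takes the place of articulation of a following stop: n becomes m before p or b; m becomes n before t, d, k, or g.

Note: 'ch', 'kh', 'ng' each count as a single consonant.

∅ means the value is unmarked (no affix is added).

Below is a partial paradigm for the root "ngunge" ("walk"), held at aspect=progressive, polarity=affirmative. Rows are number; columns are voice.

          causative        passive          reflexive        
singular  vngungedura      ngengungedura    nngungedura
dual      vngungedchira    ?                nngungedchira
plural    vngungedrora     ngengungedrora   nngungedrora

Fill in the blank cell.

Attach aspect progressive -d (after vowel 'e') → ngunged.
Attach number dual -chi → ngungedchi.
Attach voice passive nge- → ngengungedchi.
Attach polarity affirmative -ra → ngengungedchira.
Vowel deletion: no change.
Nasal assimilation: no change.

ngengungedchira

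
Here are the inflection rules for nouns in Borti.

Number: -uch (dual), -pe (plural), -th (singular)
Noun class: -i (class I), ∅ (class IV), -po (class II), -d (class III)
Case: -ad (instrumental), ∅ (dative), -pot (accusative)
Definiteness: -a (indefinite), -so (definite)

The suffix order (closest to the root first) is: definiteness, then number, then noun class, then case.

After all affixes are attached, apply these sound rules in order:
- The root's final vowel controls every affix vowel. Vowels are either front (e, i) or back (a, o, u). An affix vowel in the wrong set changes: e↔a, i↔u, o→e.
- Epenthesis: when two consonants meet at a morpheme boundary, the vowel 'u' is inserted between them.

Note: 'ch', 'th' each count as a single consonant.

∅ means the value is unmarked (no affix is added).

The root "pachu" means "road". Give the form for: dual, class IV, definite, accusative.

pachusouchupot

Attach definiteness definite -so → pachuso.
Attach number dual -uch → pachusouch.
noun class = class IV: zero marking, form stays pachusouch.
Attach case accusative -pot → pachusouchpot.
Vowel harmony: no change.
Apply epenthesis: pachusouchpot → pachusouchupot.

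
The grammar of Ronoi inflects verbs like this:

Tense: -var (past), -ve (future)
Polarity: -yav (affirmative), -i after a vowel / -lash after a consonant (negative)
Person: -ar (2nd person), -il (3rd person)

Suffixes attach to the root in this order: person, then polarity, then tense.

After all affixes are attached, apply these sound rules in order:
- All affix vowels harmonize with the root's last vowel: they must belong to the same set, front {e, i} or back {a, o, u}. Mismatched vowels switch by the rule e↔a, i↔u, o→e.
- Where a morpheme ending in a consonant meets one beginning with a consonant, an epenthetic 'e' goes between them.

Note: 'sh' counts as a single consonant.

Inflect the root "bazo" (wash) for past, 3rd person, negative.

Attach person 3rd person -il → bazoil.
Attach polarity negative -lash (after consonant 'l') → bazoillash.
Attach tense past -var → bazoillashvar.
Apply vowel harmony: bazoillashvar → bazoullashvar.
Apply epenthesis: bazoullashvar → bazoulelashevar.

bazoulelashevar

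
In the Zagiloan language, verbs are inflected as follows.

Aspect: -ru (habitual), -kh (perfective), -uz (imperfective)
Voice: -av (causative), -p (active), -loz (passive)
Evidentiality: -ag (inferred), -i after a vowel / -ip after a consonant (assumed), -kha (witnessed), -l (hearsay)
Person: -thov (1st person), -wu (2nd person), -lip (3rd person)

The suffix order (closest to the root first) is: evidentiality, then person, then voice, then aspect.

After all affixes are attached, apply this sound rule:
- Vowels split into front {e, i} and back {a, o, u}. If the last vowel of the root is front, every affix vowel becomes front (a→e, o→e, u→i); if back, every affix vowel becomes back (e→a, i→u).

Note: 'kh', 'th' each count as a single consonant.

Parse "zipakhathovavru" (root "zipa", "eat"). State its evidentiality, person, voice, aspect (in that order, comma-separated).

Segment: zipa-kha-thov-av-ru.
evidentiality: -kha → witnessed.
person: -thov → 1st person.
voice: -av → causative.
aspect: -ru → habitual.

witnessed, 1st person, causative, habitual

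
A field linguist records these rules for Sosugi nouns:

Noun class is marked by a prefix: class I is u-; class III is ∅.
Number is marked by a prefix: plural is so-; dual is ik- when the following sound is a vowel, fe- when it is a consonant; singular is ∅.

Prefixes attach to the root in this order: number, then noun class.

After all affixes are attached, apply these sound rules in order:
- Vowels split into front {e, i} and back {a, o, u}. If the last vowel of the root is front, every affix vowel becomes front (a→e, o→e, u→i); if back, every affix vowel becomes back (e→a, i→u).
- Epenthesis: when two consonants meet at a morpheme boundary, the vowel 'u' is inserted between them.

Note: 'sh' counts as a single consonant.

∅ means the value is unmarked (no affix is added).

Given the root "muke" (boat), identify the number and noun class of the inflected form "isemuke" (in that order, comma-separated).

plural, class I

Segment: u-so-muke.
number: so- → plural.
noun class: u- → class I.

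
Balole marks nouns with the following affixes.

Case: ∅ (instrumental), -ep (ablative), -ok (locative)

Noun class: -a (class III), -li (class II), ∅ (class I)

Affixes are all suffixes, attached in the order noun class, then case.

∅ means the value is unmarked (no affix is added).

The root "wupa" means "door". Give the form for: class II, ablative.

Attach noun class class II -li → wupali.
Attach case ablative -ep → wupaliep.

wupaliep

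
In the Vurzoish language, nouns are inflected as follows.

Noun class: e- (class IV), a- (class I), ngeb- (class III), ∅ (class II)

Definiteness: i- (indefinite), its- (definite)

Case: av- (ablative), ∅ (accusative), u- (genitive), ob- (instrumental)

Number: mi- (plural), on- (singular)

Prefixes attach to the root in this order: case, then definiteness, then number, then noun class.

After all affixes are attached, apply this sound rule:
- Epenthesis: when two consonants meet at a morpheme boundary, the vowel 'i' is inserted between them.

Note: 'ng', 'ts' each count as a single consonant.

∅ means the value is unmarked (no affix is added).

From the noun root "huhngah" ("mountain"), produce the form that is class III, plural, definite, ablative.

ngebimiitsavihuhngah

Attach case ablative av- → avhuhngah.
Attach definiteness definite its- → itsavhuhngah.
Attach number plural mi- → miitsavhuhngah.
Attach noun class class III ngeb- → ngebmiitsavhuhngah.
Apply epenthesis: ngebmiitsavhuhngah → ngebimiitsavihuhngah.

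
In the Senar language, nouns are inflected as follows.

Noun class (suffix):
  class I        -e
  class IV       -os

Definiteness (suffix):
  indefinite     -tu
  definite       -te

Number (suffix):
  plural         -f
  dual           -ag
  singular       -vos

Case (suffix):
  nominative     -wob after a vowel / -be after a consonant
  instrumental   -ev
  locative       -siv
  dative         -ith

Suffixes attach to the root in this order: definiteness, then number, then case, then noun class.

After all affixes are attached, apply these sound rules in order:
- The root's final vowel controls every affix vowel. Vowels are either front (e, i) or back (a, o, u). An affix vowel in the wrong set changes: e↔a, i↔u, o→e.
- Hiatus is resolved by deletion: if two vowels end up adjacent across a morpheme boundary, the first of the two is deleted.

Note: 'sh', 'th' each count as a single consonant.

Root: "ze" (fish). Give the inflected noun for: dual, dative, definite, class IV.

Attach definiteness definite -te → zete.
Attach number dual -ag → zeteag.
Attach case dative -ith → zeteagith.
Attach noun class class IV -os → zeteagithos.
Apply vowel harmony: zeteagithos → zeteegithes.
Apply vowel deletion: zeteegithes → zetegithes.

zetegithes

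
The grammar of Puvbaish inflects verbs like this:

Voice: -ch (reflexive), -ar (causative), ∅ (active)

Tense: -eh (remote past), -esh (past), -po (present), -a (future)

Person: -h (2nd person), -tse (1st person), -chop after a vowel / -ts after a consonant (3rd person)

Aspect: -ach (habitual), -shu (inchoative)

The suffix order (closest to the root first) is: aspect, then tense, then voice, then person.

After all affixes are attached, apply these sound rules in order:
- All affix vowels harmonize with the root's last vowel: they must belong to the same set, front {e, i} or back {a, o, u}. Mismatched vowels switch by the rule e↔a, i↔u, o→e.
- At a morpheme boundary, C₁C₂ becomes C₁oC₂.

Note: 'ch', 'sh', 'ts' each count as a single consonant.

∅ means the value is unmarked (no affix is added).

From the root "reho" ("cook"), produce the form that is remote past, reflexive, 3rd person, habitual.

rehoachahochots

Attach aspect habitual -ach → rehoach.
Attach tense remote past -eh → rehoacheh.
Attach voice reflexive -ch → rehoachehch.
Attach person 3rd person -ts (after consonant 'ch') → rehoachehchts.
Apply vowel harmony: rehoachehchts → rehoachahchts.
Apply epenthesis: rehoachahchts → rehoachahochots.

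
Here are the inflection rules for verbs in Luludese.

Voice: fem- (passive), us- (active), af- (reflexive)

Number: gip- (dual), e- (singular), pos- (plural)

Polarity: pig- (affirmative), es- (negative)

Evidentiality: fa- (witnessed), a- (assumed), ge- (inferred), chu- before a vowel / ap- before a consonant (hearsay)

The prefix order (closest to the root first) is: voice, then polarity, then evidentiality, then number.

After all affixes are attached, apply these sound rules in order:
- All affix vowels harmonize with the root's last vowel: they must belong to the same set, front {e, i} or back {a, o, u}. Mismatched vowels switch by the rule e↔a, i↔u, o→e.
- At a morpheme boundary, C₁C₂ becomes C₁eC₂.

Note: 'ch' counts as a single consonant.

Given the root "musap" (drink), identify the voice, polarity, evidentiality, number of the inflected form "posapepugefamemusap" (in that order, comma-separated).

Segment: pos-ap-pig-fem-musap.
voice: fem- → passive.
polarity: pig- → affirmative.
evidentiality: chu/ap- → hearsay.
number: pos- → plural.

passive, affirmative, hearsay, plural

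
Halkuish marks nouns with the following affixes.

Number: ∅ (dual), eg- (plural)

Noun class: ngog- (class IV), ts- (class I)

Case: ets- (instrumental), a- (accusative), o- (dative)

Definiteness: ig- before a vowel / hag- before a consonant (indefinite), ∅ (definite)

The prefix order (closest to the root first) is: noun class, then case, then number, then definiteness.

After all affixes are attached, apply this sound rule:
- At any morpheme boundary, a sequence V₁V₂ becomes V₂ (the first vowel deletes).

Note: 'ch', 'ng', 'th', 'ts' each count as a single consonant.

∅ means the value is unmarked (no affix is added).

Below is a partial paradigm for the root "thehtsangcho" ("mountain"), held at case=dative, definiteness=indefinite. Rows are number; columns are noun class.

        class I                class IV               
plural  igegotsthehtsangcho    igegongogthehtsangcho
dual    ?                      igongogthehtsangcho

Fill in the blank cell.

igotsthehtsangcho

Attach noun class class I ts- → tsthehtsangcho.
Attach case dative o- → otsthehtsangcho.
number = dual: zero marking, form stays otsthehtsangcho.
Attach definiteness indefinite ig- (before vowel 'o') → igotsthehtsangcho.
Vowel deletion: no change.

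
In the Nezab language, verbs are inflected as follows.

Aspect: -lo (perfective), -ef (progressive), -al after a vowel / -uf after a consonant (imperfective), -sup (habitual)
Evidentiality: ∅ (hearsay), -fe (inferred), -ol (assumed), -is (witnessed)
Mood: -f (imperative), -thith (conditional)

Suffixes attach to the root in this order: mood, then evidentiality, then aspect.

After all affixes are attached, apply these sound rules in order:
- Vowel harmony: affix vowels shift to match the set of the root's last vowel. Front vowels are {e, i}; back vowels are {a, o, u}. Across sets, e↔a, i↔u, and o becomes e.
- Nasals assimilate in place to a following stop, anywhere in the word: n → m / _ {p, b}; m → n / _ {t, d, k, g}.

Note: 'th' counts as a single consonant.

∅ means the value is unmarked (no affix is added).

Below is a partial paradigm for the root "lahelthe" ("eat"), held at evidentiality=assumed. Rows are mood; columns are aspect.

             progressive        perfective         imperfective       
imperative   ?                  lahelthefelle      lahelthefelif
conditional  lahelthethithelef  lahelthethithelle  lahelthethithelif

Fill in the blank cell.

lahelthefelef

Attach mood imperative -f → lahelthef.
Attach evidentiality assumed -ol → lahelthefol.
Attach aspect progressive -ef → lahelthefolef.
Apply vowel harmony: lahelthefolef → lahelthefelef.
Nasal assimilation: no change.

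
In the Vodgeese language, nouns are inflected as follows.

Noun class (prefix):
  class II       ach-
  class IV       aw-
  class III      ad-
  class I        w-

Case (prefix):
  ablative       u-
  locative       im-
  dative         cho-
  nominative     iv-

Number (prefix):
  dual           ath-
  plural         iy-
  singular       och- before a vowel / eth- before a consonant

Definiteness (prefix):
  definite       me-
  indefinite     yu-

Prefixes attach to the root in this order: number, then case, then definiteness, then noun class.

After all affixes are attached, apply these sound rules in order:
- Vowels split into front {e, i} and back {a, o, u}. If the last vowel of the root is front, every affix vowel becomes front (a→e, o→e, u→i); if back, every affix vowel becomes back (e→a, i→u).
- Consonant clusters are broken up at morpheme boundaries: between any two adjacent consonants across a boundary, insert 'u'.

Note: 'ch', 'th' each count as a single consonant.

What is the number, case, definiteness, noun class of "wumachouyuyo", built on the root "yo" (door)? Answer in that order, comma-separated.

Segment: w-me-cho-iy-yo.
number: iy- → plural.
case: cho- → dative.
definiteness: me- → definite.
noun class: w- → class I.

plural, dative, definite, class I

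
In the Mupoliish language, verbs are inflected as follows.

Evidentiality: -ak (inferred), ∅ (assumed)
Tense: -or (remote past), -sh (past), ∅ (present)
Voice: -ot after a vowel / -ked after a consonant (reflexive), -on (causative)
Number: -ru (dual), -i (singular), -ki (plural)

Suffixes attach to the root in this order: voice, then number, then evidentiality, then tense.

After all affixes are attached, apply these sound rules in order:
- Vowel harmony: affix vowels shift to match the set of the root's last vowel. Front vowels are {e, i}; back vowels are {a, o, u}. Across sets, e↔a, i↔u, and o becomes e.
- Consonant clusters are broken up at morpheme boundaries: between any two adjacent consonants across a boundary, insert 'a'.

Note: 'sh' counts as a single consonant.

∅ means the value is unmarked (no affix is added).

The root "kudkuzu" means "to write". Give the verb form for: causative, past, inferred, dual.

kudkuzuonaruakash

Attach voice causative -on → kudkuzuon.
Attach number dual -ru → kudkuzuonru.
Attach evidentiality inferred -ak → kudkuzuonruak.
Attach tense past -sh → kudkuzuonruaksh.
Vowel harmony: no change.
Apply epenthesis: kudkuzuonruaksh → kudkuzuonaruakash.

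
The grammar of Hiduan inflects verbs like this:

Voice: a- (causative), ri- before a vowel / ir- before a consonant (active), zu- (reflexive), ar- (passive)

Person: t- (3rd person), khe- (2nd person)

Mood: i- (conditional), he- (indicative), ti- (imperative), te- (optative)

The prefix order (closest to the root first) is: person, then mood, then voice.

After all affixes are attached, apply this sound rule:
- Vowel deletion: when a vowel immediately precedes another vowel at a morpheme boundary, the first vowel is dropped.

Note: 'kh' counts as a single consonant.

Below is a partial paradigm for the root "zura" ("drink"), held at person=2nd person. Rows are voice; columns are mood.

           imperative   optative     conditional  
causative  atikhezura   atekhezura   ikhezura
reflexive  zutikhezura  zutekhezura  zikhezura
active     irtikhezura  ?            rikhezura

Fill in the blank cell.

Attach person 2nd person khe- → khezura.
Attach mood optative te- → tekhezura.
Attach voice active ir- (before consonant 't') → irtekhezura.
Vowel deletion: no change.

irtekhezura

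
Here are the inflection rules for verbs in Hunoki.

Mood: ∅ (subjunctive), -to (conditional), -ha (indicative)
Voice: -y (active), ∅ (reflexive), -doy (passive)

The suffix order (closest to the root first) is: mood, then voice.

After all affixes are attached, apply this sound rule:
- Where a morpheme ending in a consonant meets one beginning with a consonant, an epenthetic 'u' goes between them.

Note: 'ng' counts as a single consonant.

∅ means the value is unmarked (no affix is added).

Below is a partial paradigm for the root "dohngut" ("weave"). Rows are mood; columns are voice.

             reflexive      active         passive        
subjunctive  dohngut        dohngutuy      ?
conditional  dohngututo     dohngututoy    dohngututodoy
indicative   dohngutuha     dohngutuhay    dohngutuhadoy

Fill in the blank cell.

mood = subjunctive: zero marking, form stays dohngut.
Attach voice passive -doy → dohngutdoy.
Apply epenthesis: dohngutdoy → dohngutudoy.

dohngutudoy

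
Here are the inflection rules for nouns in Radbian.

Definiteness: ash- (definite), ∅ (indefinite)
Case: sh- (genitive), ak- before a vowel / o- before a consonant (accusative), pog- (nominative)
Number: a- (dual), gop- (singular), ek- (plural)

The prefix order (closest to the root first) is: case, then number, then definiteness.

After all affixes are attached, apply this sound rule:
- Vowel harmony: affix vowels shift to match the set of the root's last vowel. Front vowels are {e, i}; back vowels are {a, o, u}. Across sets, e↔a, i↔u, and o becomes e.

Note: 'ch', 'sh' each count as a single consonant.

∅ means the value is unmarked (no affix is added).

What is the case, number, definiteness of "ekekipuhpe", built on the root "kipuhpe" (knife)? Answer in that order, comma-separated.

Segment: ek-o-kipuhpe.
case: ak/o- → accusative.
number: ek- → plural.
definiteness: ∅ → indefinite.

accusative, plural, indefinite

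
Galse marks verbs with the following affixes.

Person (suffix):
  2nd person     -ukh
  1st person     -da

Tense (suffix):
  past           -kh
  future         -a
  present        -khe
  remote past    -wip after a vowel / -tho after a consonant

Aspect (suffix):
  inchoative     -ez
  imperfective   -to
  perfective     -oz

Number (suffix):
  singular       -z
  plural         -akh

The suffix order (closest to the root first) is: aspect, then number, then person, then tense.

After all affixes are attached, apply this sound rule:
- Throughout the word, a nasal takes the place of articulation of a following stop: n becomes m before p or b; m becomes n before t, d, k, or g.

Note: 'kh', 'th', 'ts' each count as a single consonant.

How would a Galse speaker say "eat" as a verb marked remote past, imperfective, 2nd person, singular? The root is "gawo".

Attach aspect imperfective -to → gawoto.
Attach number singular -z → gawotoz.
Attach person 2nd person -ukh → gawotozukh.
Attach tense remote past -tho (after consonant 'kh') → gawotozukhtho.
Nasal assimilation: no change.

gawotozukhtho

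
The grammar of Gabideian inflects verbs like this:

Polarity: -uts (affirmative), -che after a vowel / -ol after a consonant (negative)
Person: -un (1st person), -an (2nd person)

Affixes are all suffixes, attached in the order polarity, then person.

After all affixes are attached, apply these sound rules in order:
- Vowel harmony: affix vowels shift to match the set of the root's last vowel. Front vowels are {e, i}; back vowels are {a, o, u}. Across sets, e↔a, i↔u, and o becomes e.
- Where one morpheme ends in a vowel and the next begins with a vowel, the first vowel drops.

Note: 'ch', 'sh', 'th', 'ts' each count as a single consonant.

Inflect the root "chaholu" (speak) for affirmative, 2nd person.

chaholutsan

Attach polarity affirmative -uts → chaholuuts.
Attach person 2nd person -an → chaholuutsan.
Vowel harmony: no change.
Apply vowel deletion: chaholuutsan → chaholutsan.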